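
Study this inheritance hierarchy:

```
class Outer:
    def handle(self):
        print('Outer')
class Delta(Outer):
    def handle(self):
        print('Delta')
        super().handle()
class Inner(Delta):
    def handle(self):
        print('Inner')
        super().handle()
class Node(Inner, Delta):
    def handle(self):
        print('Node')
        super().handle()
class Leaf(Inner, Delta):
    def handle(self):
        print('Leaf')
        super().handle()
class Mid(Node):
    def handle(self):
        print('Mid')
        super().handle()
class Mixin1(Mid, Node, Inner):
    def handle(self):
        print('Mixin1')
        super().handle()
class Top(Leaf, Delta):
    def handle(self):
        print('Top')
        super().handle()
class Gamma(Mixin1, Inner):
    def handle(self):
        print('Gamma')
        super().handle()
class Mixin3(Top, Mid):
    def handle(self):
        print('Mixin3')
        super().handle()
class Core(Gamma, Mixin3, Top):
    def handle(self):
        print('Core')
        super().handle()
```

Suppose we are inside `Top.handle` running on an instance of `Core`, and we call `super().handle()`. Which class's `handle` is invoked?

Leaf

L[Core] = Core + merge(L[Gamma], L[Mixin3], L[Top], [Gamma Mixin3 Top])
  take Gamma:  [Gamma Mixin1 Mid Node Inner Delta Outer object] + [Mixin3 Top Leaf Mid Node Inner Delta Outer object] + [Top Leaf Inner Delta Outer object] + [Gamma Mixin3 Top]
  take Mixin1:  [Mixin1 Mid Node Inner Delta Outer object] + [Mixin3 Top Leaf Mid Node Inner Delta Outer object] + [Top Leaf Inner Delta Outer object] + [Mixin3 Top]
  take Mixin3:  [Mid Node Inner Delta Outer object] + [Mixin3 Top Leaf Mid Node Inner Delta Outer object] + [Top Leaf Inner Delta Outer object] + [Mixin3 Top]
  take Top:  [Mid Node Inner Delta Outer object] + [Top Leaf Mid Node Inner Delta Outer object] + [Top Leaf Inner Delta Outer object] + [Top]
  take Leaf:  [Mid Node Inner Delta Outer object] + [Leaf Mid Node Inner Delta Outer object] + [Leaf Inner Delta Outer object]
  take Mid:  [Mid Node Inner Delta Outer object] + [Mid Node Inner Delta Outer object] + [Inner Delta Outer object]
  take Node:  [Node Inner Delta Outer object] + [Node Inner Delta Outer object] + [Inner Delta Outer object]
  take Inner:  [Inner Delta Outer object] + [Inner Delta Outer object] + [Inner Delta Outer object]
  take Delta:  [Delta Outer object] + [Delta Outer object] + [Delta Outer object]
  take Outer:  [Outer object] + [Outer object] + [Outer object]
  take object:  [object] + [object] + [object]
MRO: Core Gamma Mixin1 Mixin3 Top Leaf Mid Node Inner Delta Outer object
super() in Top.handle on a Core instance goes to the class after Top in Core's MRO: Leaf.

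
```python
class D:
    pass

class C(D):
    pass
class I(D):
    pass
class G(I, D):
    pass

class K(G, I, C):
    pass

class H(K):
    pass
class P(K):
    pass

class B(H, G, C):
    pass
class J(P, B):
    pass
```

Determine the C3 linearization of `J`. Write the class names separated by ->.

J -> P -> B -> H -> K -> G -> I -> C -> D -> object

L[J] = J + merge(L[P], L[B], [P B])
  take P:  [P K G I C D object] + [B H K G I C D object] + [P B]
  take B:  [K G I C D object] + [B H K G I C D object] + [B]
  take H:  [K G I C D object] + [H K G I C D object]
  take K:  [K G I C D object] + [K G I C D object]
  take G:  [G I C D object] + [G I C D object]
  take I:  [I C D object] + [I C D object]
  take C:  [C D object] + [C D object]
  take D:  [D object] + [D object]
  take object:  [object] + [object]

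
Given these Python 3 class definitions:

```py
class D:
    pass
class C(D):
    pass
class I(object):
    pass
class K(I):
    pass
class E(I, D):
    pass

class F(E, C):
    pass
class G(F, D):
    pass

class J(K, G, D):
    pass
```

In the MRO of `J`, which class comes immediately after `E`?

L[J] = J + merge(L[K], L[G], L[D], [K G D])
  take K:  [K I object] + [G F E I C D object] + [D object] + [K G D]
  take G:  [I object] + [G F E I C D object] + [D object] + [G D]
  take F:  [I object] + [F E I C D object] + [D object] + [D]
  take E:  [I object] + [E I C D object] + [D object] + [D]
  take I:  [I object] + [I C D object] + [D object] + [D]
  take C:  [object] + [C D object] + [D object] + [D]
  take D:  [object] + [D object] + [D object] + [D]
  take object:  [object] + [object] + [object]
MRO: J K G F E I C D object
E is at position 4; next is I.

I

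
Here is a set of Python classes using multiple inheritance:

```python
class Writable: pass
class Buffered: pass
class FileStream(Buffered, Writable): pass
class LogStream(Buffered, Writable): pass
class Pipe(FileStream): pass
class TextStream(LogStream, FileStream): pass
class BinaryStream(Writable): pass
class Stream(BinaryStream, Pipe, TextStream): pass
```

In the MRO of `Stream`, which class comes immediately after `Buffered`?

L[Stream] = Stream + merge(L[BinaryStream], L[Pipe], L[TextStream], [BinaryStream Pipe TextStream])
  take BinaryStream:  [BinaryStream Writable object] + [Pipe FileStream Buffered Writable object] + [TextStream LogStream FileStream Buffered Writable object] + [BinaryStream Pipe TextStream]
  take Pipe:  [Writable object] + [Pipe FileStream Buffered Writable object] + [TextStream LogStream FileStream Buffered Writable object] + [Pipe TextStream]
  take TextStream:  [Writable object] + [FileStream Buffered Writable object] + [TextStream LogStream FileStream Buffered Writable object] + [TextStream]
  take LogStream:  [Writable object] + [FileStream Buffered Writable object] + [LogStream FileStream Buffered Writable object]
  take FileStream:  [Writable object] + [FileStream Buffered Writable object] + [FileStream Buffered Writable object]
  take Buffered:  [Writable object] + [Buffered Writable object] + [Buffered Writable object]
  take Writable:  [Writable object] + [Writable object] + [Writable object]
  take object:  [object] + [object] + [object]
MRO: Stream BinaryStream Pipe TextStream LogStream FileStream Buffered Writable object
Buffered is at position 6; next is Writable.

Writable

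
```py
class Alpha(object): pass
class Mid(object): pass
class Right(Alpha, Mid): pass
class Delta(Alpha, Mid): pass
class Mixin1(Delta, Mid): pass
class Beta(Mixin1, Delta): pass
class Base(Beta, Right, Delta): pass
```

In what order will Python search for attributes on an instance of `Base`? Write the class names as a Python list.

L[Base] = Base + merge(L[Beta], L[Right], L[Delta], [Beta Right Delta])
  take Beta:  [Beta Mixin1 Delta Alpha Mid object] + [Right Alpha Mid object] + [Delta Alpha Mid object] + [Beta Right Delta]
  take Mixin1:  [Mixin1 Delta Alpha Mid object] + [Right Alpha Mid object] + [Delta Alpha Mid object] + [Right Delta]
  take Right:  [Delta Alpha Mid object] + [Right Alpha Mid object] + [Delta Alpha Mid object] + [Right Delta]
  take Delta:  [Delta Alpha Mid object] + [Alpha Mid object] + [Delta Alpha Mid object] + [Delta]
  take Alpha:  [Alpha Mid object] + [Alpha Mid object] + [Alpha Mid object]
  take Mid:  [Mid object] + [Mid object] + [Mid object]
  take object:  [object] + [object] + [object]

[Base, Beta, Mixin1, Right, Delta, Alpha, Mid, object]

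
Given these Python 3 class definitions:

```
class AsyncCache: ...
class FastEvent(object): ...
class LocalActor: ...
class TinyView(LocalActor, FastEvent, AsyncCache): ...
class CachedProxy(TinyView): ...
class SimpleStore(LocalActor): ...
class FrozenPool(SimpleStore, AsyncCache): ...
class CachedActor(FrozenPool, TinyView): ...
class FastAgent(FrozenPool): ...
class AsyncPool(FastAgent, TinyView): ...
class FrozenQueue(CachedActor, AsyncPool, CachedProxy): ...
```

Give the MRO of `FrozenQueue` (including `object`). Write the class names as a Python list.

L[FrozenQueue] = FrozenQueue + merge(L[CachedActor], L[AsyncPool], L[CachedProxy], [CachedActor AsyncPool CachedProxy])
  take CachedActor:  [CachedActor FrozenPool SimpleStore TinyView LocalActor FastEvent AsyncCache object] + [AsyncPool FastAgent FrozenPool SimpleStore TinyView LocalActor FastEvent AsyncCache object] + [CachedProxy TinyView LocalActor FastEvent AsyncCache object] + [CachedActor AsyncPool CachedProxy]
  take AsyncPool:  [FrozenPool SimpleStore TinyView LocalActor FastEvent AsyncCache object] + [AsyncPool FastAgent FrozenPool SimpleStore TinyView LocalActor FastEvent AsyncCache object] + [CachedProxy TinyView LocalActor FastEvent AsyncCache object] + [AsyncPool CachedProxy]
  take FastAgent:  [FrozenPool SimpleStore TinyView LocalActor FastEvent AsyncCache object] + [FastAgent FrozenPool SimpleStore TinyView LocalActor FastEvent AsyncCache object] + [CachedProxy TinyView LocalActor FastEvent AsyncCache object] + [CachedProxy]
  take FrozenPool:  [FrozenPool SimpleStore TinyView LocalActor FastEvent AsyncCache object] + [FrozenPool SimpleStore TinyView LocalActor FastEvent AsyncCache object] + [CachedProxy TinyView LocalActor FastEvent AsyncCache object] + [CachedProxy]
  take SimpleStore:  [SimpleStore TinyView LocalActor FastEvent AsyncCache object] + [SimpleStore TinyView LocalActor FastEvent AsyncCache object] + [CachedProxy TinyView LocalActor FastEvent AsyncCache object] + [CachedProxy]
  take CachedProxy:  [TinyView LocalActor FastEvent AsyncCache object] + [TinyView LocalActor FastEvent AsyncCache object] + [CachedProxy TinyView LocalActor FastEvent AsyncCache object] + [CachedProxy]
  take TinyView:  [TinyView LocalActor FastEvent AsyncCache object] + [TinyView LocalActor FastEvent AsyncCache object] + [TinyView LocalActor FastEvent AsyncCache object]
  take LocalActor:  [LocalActor FastEvent AsyncCache object] + [LocalActor FastEvent AsyncCache object] + [LocalActor FastEvent AsyncCache object]
  take FastEvent:  [FastEvent AsyncCache object] + [FastEvent AsyncCache object] + [FastEvent AsyncCache object]
  take AsyncCache:  [AsyncCache object] + [AsyncCache object] + [AsyncCache object]
  take object:  [object] + [object] + [object]

[FrozenQueue, CachedActor, AsyncPool, FastAgent, FrozenPool, SimpleStore, CachedProxy, TinyView, LocalActor, FastEvent, AsyncCache, object]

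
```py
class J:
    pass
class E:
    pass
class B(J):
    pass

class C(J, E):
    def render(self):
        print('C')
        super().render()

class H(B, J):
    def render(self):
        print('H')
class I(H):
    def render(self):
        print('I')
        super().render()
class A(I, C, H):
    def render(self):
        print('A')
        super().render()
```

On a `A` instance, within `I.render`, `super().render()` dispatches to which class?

L[A] = A + merge(L[I], L[C], L[H], [I C H])
  take I:  [I H B J object] + [C J E object] + [H B J object] + [I C H]
  take C:  [H B J object] + [C J E object] + [H B J object] + [C H]
  take H:  [H B J object] + [J E object] + [H B J object] + [H]
  take B:  [B J object] + [J E object] + [B J object]
  take J:  [J object] + [J E object] + [J object]
  take E:  [object] + [E object] + [object]
  take object:  [object] + [object] + [object]
MRO: A I C H B J E object
super() in I.render on a A instance goes to the class after I in A's MRO: C.

C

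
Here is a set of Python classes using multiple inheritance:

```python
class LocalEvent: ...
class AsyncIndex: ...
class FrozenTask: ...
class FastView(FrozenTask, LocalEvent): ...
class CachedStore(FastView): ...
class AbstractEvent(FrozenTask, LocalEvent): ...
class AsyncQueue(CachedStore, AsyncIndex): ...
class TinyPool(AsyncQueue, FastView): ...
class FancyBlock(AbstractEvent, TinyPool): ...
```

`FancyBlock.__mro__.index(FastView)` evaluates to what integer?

L[FancyBlock] = FancyBlock + merge(L[AbstractEvent], L[TinyPool], [AbstractEvent TinyPool])
  take AbstractEvent:  [AbstractEvent FrozenTask LocalEvent object] + [TinyPool AsyncQueue CachedStore FastView FrozenTask LocalEvent AsyncIndex object] + [AbstractEvent TinyPool]
  take TinyPool:  [FrozenTask LocalEvent object] + [TinyPool AsyncQueue CachedStore FastView FrozenTask LocalEvent AsyncIndex object] + [TinyPool]
  take AsyncQueue:  [FrozenTask LocalEvent object] + [AsyncQueue CachedStore FastView FrozenTask LocalEvent AsyncIndex object]
  take CachedStore:  [FrozenTask LocalEvent object] + [CachedStore FastView FrozenTask LocalEvent AsyncIndex object]
  take FastView:  [FrozenTask LocalEvent object] + [FastView FrozenTask LocalEvent AsyncIndex object]
  take FrozenTask:  [FrozenTask LocalEvent object] + [FrozenTask LocalEvent AsyncIndex object]
  take LocalEvent:  [LocalEvent object] + [LocalEvent AsyncIndex object]
  take AsyncIndex:  [object] + [AsyncIndex object]
  take object:  [object] + [object]
MRO: FancyBlock AbstractEvent TinyPool AsyncQueue CachedStore FastView FrozenTask LocalEvent AsyncIndex object
FastView sits at index 5.

5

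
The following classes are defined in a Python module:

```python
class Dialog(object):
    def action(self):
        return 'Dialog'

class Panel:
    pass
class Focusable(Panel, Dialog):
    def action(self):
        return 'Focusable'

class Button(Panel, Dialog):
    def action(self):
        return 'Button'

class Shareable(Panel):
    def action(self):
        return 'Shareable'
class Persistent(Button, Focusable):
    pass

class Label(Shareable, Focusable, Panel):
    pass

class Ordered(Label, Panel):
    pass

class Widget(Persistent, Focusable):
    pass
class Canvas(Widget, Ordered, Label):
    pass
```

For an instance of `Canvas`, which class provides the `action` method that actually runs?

L[Canvas] = Canvas + merge(L[Widget], L[Ordered], L[Label], [Widget Ordered Label])
  take Widget:  [Widget Persistent Button Focusable Panel Dialog object] + [Ordered Label Shareable Focusable Panel Dialog object] + [Label Shareable Focusable Panel Dialog object] + [Widget Ordered Label]
  take Persistent:  [Persistent Button Focusable Panel Dialog object] + [Ordered Label Shareable Focusable Panel Dialog object] + [Label Shareable Focusable Panel Dialog object] + [Ordered Label]
  take Button:  [Button Focusable Panel Dialog object] + [Ordered Label Shareable Focusable Panel Dialog object] + [Label Shareable Focusable Panel Dialog object] + [Ordered Label]
  take Ordered:  [Focusable Panel Dialog object] + [Ordered Label Shareable Focusable Panel Dialog object] + [Label Shareable Focusable Panel Dialog object] + [Ordered Label]
  take Label:  [Focusable Panel Dialog object] + [Label Shareable Focusable Panel Dialog object] + [Label Shareable Focusable Panel Dialog object] + [Label]
  take Shareable:  [Focusable Panel Dialog object] + [Shareable Focusable Panel Dialog object] + [Shareable Focusable Panel Dialog object]
  take Focusable:  [Focusable Panel Dialog object] + [Focusable Panel Dialog object] + [Focusable Panel Dialog object]
  take Panel:  [Panel Dialog object] + [Panel Dialog object] + [Panel Dialog object]
  take Dialog:  [Dialog object] + [Dialog object] + [Dialog object]
  take object:  [object] + [object] + [object]
MRO: Canvas Widget Persistent Button Ordered Label Shareable Focusable Panel Dialog object
action is defined in: Button, Dialog, Focusable, Shareable. First along the MRO is Button.

Button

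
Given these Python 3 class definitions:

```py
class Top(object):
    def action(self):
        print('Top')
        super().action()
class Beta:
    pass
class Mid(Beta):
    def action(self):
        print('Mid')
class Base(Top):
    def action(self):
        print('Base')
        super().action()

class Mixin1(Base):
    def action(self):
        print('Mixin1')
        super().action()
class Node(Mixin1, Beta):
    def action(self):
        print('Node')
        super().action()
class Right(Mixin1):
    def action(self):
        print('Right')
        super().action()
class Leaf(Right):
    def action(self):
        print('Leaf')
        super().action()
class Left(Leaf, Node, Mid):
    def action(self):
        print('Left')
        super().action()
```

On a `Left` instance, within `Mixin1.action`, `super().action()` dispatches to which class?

Base

L[Left] = Left + merge(L[Leaf], L[Node], L[Mid], [Leaf Node Mid])
  take Leaf:  [Leaf Right Mixin1 Base Top object] + [Node Mixin1 Base Top Beta object] + [Mid Beta object] + [Leaf Node Mid]
  take Right:  [Right Mixin1 Base Top object] + [Node Mixin1 Base Top Beta object] + [Mid Beta object] + [Node Mid]
  take Node:  [Mixin1 Base Top object] + [Node Mixin1 Base Top Beta object] + [Mid Beta object] + [Node Mid]
  take Mixin1:  [Mixin1 Base Top object] + [Mixin1 Base Top Beta object] + [Mid Beta object] + [Mid]
  take Base:  [Base Top object] + [Base Top Beta object] + [Mid Beta object] + [Mid]
  take Top:  [Top object] + [Top Beta object] + [Mid Beta object] + [Mid]
  take Mid:  [object] + [Beta object] + [Mid Beta object] + [Mid]
  take Beta:  [object] + [Beta object] + [Beta object]
  take object:  [object] + [object] + [object]
MRO: Left Leaf Right Node Mixin1 Base Top Mid Beta object
super() in Mixin1.action on a Left instance goes to the class after Mixin1 in Left's MRO: Base.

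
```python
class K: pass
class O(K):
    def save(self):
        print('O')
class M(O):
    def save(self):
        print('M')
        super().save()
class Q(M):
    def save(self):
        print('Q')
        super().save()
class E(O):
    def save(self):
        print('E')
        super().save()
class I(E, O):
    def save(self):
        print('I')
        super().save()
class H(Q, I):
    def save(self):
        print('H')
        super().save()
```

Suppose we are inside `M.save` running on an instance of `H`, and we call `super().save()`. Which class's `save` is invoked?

I

L[H] = H + merge(L[Q], L[I], [Q I])
  take Q:  [Q M O K object] + [I E O K object] + [Q I]
  take M:  [M O K object] + [I E O K object] + [I]
  take I:  [O K object] + [I E O K object] + [I]
  take E:  [O K object] + [E O K object]
  take O:  [O K object] + [O K object]
  take K:  [K object] + [K object]
  take object:  [object] + [object]
MRO: H Q M I E O K object
super() in M.save on a H instance goes to the class after M in H's MRO: I.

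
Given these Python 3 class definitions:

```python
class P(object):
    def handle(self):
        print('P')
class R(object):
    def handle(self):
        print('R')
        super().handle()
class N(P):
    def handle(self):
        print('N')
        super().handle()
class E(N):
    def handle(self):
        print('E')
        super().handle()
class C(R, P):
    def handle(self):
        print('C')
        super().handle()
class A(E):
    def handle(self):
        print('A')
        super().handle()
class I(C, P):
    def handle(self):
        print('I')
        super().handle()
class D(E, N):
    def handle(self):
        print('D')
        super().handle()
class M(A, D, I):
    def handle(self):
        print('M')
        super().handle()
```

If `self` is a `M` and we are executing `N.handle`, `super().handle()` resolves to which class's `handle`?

I

L[M] = M + merge(L[A], L[D], L[I], [A D I])
  take A:  [A E N P object] + [D E N P object] + [I C R P object] + [A D I]
  take D:  [E N P object] + [D E N P object] + [I C R P object] + [D I]
  take E:  [E N P object] + [E N P object] + [I C R P object] + [I]
  take N:  [N P object] + [N P object] + [I C R P object] + [I]
  take I:  [P object] + [P object] + [I C R P object] + [I]
  take C:  [P object] + [P object] + [C R P object]
  take R:  [P object] + [P object] + [R P object]
  take P:  [P object] + [P object] + [P object]
  take object:  [object] + [object] + [object]
MRO: M A D E N I C R P object
super() in N.handle on a M instance goes to the class after N in M's MRO: I.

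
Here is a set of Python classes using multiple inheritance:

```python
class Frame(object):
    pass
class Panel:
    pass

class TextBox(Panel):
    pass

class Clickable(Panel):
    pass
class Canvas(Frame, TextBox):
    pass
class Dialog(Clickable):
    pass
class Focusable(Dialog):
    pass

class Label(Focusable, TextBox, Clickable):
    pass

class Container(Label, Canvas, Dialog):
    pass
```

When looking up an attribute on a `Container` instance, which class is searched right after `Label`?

Focusable

L[Container] = Container + merge(L[Label], L[Canvas], L[Dialog], [Label Canvas Dialog])
  take Label:  [Label Focusable Dialog TextBox Clickable Panel object] + [Canvas Frame TextBox Panel object] + [Dialog Clickable Panel object] + [Label Canvas Dialog]
  take Focusable:  [Focusable Dialog TextBox Clickable Panel object] + [Canvas Frame TextBox Panel object] + [Dialog Clickable Panel object] + [Canvas Dialog]
  take Canvas:  [Dialog TextBox Clickable Panel object] + [Canvas Frame TextBox Panel object] + [Dialog Clickable Panel object] + [Canvas Dialog]
  take Dialog:  [Dialog TextBox Clickable Panel object] + [Frame TextBox Panel object] + [Dialog Clickable Panel object] + [Dialog]
  take Frame:  [TextBox Clickable Panel object] + [Frame TextBox Panel object] + [Clickable Panel object]
  take TextBox:  [TextBox Clickable Panel object] + [TextBox Panel object] + [Clickable Panel object]
  take Clickable:  [Clickable Panel object] + [Panel object] + [Clickable Panel object]
  take Panel:  [Panel object] + [Panel object] + [Panel object]
  take object:  [object] + [object] + [object]
MRO: Container Label Focusable Canvas Dialog Frame TextBox Clickable Panel object
Label is at position 1; next is Focusable.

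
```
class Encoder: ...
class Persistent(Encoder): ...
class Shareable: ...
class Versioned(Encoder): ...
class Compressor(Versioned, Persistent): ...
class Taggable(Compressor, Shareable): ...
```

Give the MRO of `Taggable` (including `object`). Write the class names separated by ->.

L[Taggable] = Taggable + merge(L[Compressor], L[Shareable], [Compressor Shareable])
  take Compressor:  [Compressor Versioned Persistent Encoder object] + [Shareable object] + [Compressor Shareable]
  take Versioned:  [Versioned Persistent Encoder object] + [Shareable object] + [Shareable]
  take Persistent:  [Persistent Encoder object] + [Shareable object] + [Shareable]
  take Encoder:  [Encoder object] + [Shareable object] + [Shareable]
  take Shareable:  [object] + [Shareable object] + [Shareable]
  take object:  [object] + [object]

Taggable -> Compressor -> Versioned -> Persistent -> Encoder -> Shareable -> object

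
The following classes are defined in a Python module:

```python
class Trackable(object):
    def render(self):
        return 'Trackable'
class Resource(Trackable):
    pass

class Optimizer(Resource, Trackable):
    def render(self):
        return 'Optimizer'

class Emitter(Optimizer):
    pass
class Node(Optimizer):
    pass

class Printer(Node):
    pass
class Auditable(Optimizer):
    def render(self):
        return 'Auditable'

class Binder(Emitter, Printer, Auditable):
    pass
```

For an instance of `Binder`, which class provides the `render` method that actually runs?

L[Binder] = Binder + merge(L[Emitter], L[Printer], L[Auditable], [Emitter Printer Auditable])
  take Emitter:  [Emitter Optimizer Resource Trackable object] + [Printer Node Optimizer Resource Trackable object] + [Auditable Optimizer Resource Trackable object] + [Emitter Printer Auditable]
  take Printer:  [Optimizer Resource Trackable object] + [Printer Node Optimizer Resource Trackable object] + [Auditable Optimizer Resource Trackable object] + [Printer Auditable]
  take Node:  [Optimizer Resource Trackable object] + [Node Optimizer Resource Trackable object] + [Auditable Optimizer Resource Trackable object] + [Auditable]
  take Auditable:  [Optimizer Resource Trackable object] + [Optimizer Resource Trackable object] + [Auditable Optimizer Resource Trackable object] + [Auditable]
  take Optimizer:  [Optimizer Resource Trackable object] + [Optimizer Resource Trackable object] + [Optimizer Resource Trackable object]
  take Resource:  [Resource Trackable object] + [Resource Trackable object] + [Resource Trackable object]
  take Trackable:  [Trackable object] + [Trackable object] + [Trackable object]
  take object:  [object] + [object] + [object]
MRO: Binder Emitter Printer Node Auditable Optimizer Resource Trackable object
render is defined in: Auditable, Optimizer, Trackable. First along the MRO is Auditable.

Auditable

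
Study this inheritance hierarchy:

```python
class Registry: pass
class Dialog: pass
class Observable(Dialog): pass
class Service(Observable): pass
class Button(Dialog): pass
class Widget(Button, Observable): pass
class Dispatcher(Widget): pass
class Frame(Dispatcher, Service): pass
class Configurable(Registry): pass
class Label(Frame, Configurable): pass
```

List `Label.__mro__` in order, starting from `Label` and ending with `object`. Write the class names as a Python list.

L[Label] = Label + merge(L[Frame], L[Configurable], [Frame Configurable])
  take Frame:  [Frame Dispatcher Widget Button Service Observable Dialog object] + [Configurable Registry object] + [Frame Configurable]
  take Dispatcher:  [Dispatcher Widget Button Service Observable Dialog object] + [Configurable Registry object] + [Configurable]
  take Widget:  [Widget Button Service Observable Dialog object] + [Configurable Registry object] + [Configurable]
  take Button:  [Button Service Observable Dialog object] + [Configurable Registry object] + [Configurable]
  take Service:  [Service Observable Dialog object] + [Configurable Registry object] + [Configurable]
  take Observable:  [Observable Dialog object] + [Configurable Registry object] + [Configurable]
  take Dialog:  [Dialog object] + [Configurable Registry object] + [Configurable]
  take Configurable:  [object] + [Configurable Registry object] + [Configurable]
  take Registry:  [object] + [Registry object]
  take object:  [object] + [object]

[Label, Frame, Dispatcher, Widget, Button, Service, Observable, Dialog, Configurable, Registry, object]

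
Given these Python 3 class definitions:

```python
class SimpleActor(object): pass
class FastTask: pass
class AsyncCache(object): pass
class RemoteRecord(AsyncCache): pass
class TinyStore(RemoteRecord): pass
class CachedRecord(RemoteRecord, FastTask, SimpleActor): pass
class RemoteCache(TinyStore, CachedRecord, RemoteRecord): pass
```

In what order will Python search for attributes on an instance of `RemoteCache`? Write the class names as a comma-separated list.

L[RemoteCache] = RemoteCache + merge(L[TinyStore], L[CachedRecord], L[RemoteRecord], [TinyStore CachedRecord RemoteRecord])
  take TinyStore:  [TinyStore RemoteRecord AsyncCache object] + [CachedRecord RemoteRecord AsyncCache FastTask SimpleActor object] + [RemoteRecord AsyncCache object] + [TinyStore CachedRecord RemoteRecord]
  take CachedRecord:  [RemoteRecord AsyncCache object] + [CachedRecord RemoteRecord AsyncCache FastTask SimpleActor object] + [RemoteRecord AsyncCache object] + [CachedRecord RemoteRecord]
  take RemoteRecord:  [RemoteRecord AsyncCache object] + [RemoteRecord AsyncCache FastTask SimpleActor object] + [RemoteRecord AsyncCache object] + [RemoteRecord]
  take AsyncCache:  [AsyncCache object] + [AsyncCache FastTask SimpleActor object] + [AsyncCache object]
  take FastTask:  [object] + [FastTask SimpleActor object] + [object]
  take SimpleActor:  [object] + [SimpleActor object] + [object]
  take object:  [object] + [object] + [object]

RemoteCache, TinyStore, CachedRecord, RemoteRecord, AsyncCache, FastTask, SimpleActor, object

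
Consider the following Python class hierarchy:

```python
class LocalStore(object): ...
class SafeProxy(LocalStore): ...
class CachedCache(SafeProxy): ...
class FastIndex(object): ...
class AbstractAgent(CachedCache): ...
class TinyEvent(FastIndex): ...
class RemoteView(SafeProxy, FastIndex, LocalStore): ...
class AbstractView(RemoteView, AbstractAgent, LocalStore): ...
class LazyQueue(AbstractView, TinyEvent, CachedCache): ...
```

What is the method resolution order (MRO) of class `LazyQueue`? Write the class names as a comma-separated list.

L[LazyQueue] = LazyQueue + merge(L[AbstractView], L[TinyEvent], L[CachedCache], [AbstractView TinyEvent CachedCache])
  take AbstractView:  [AbstractView RemoteView AbstractAgent CachedCache SafeProxy FastIndex LocalStore object] + [TinyEvent FastIndex object] + [CachedCache SafeProxy LocalStore object] + [AbstractView TinyEvent CachedCache]
  take RemoteView:  [RemoteView AbstractAgent CachedCache SafeProxy FastIndex LocalStore object] + [TinyEvent FastIndex object] + [CachedCache SafeProxy LocalStore object] + [TinyEvent CachedCache]
  take AbstractAgent:  [AbstractAgent CachedCache SafeProxy FastIndex LocalStore object] + [TinyEvent FastIndex object] + [CachedCache SafeProxy LocalStore object] + [TinyEvent CachedCache]
  take TinyEvent:  [CachedCache SafeProxy FastIndex LocalStore object] + [TinyEvent FastIndex object] + [CachedCache SafeProxy LocalStore object] + [TinyEvent CachedCache]
  take CachedCache:  [CachedCache SafeProxy FastIndex LocalStore object] + [FastIndex object] + [CachedCache SafeProxy LocalStore object] + [CachedCache]
  take SafeProxy:  [SafeProxy FastIndex LocalStore object] + [FastIndex object] + [SafeProxy LocalStore object]
  take FastIndex:  [FastIndex LocalStore object] + [FastIndex object] + [LocalStore object]
  take LocalStore:  [LocalStore object] + [object] + [LocalStore object]
  take object:  [object] + [object] + [object]

LazyQueue, AbstractView, RemoteView, AbstractAgent, TinyEvent, CachedCache, SafeProxy, FastIndex, LocalStore, object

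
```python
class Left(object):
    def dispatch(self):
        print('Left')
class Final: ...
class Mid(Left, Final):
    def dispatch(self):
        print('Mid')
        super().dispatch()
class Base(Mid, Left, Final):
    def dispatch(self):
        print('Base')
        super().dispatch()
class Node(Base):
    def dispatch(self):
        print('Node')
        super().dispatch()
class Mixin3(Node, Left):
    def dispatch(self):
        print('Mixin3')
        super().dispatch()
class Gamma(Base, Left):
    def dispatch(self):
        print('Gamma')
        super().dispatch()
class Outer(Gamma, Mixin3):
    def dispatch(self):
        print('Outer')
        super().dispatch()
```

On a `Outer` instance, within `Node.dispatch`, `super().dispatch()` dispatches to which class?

L[Outer] = Outer + merge(L[Gamma], L[Mixin3], [Gamma Mixin3])
  take Gamma:  [Gamma Base Mid Left Final object] + [Mixin3 Node Base Mid Left Final object] + [Gamma Mixin3]
  take Mixin3:  [Base Mid Left Final object] + [Mixin3 Node Base Mid Left Final object] + [Mixin3]
  take Node:  [Base Mid Left Final object] + [Node Base Mid Left Final object]
  take Base:  [Base Mid Left Final object] + [Base Mid Left Final object]
  take Mid:  [Mid Left Final object] + [Mid Left Final object]
  take Left:  [Left Final object] + [Left Final object]
  take Final:  [Final object] + [Final object]
  take object:  [object] + [object]
MRO: Outer Gamma Mixin3 Node Base Mid Left Final object
super() in Node.dispatch on a Outer instance goes to the class after Node in Outer's MRO: Base.

Base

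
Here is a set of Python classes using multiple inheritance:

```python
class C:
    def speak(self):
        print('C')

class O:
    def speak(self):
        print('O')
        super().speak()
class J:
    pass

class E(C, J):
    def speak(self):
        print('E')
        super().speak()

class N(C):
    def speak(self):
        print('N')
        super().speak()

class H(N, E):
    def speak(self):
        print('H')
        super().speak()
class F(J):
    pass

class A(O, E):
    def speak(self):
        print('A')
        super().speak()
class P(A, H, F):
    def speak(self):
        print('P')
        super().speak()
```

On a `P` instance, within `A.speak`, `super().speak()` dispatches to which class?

O

L[P] = P + merge(L[A], L[H], L[F], [A H F])
  take A:  [A O E C J object] + [H N E C J object] + [F J object] + [A H F]
  take O:  [O E C J object] + [H N E C J object] + [F J object] + [H F]
  take H:  [E C J object] + [H N E C J object] + [F J object] + [H F]
  take N:  [E C J object] + [N E C J object] + [F J object] + [F]
  take E:  [E C J object] + [E C J object] + [F J object] + [F]
  take C:  [C J object] + [C J object] + [F J object] + [F]
  take F:  [J object] + [J object] + [F J object] + [F]
  take J:  [J object] + [J object] + [J object]
  take object:  [object] + [object] + [object]
MRO: P A O H N E C F J object
super() in A.speak on a P instance goes to the class after A in P's MRO: O.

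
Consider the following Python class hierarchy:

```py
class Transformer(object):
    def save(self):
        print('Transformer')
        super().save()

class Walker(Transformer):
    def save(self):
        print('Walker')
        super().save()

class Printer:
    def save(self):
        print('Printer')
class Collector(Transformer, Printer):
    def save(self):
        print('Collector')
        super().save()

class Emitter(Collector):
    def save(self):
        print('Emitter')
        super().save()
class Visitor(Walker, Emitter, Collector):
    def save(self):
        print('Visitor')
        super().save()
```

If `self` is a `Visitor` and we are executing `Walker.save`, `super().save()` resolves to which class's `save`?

Emitter

L[Visitor] = Visitor + merge(L[Walker], L[Emitter], L[Collector], [Walker Emitter Collector])
  take Walker:  [Walker Transformer object] + [Emitter Collector Transformer Printer object] + [Collector Transformer Printer object] + [Walker Emitter Collector]
  take Emitter:  [Transformer object] + [Emitter Collector Transformer Printer object] + [Collector Transformer Printer object] + [Emitter Collector]
  take Collector:  [Transformer object] + [Collector Transformer Printer object] + [Collector Transformer Printer object] + [Collector]
  take Transformer:  [Transformer object] + [Transformer Printer object] + [Transformer Printer object]
  take Printer:  [object] + [Printer object] + [Printer object]
  take object:  [object] + [object] + [object]
MRO: Visitor Walker Emitter Collector Transformer Printer object
super() in Walker.save on a Visitor instance goes to the class after Walker in Visitor's MRO: Emitter.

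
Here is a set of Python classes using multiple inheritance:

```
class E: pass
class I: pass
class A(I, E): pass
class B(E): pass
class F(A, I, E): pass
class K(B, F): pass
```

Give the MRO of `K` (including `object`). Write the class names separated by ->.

K -> B -> F -> A -> I -> E -> object

L[K] = K + merge(L[B], L[F], [B F])
  take B:  [B E object] + [F A I E object] + [B F]
  take F:  [E object] + [F A I E object] + [F]
  take A:  [E object] + [A I E object]
  take I:  [E object] + [I E object]
  take E:  [E object] + [E object]
  take object:  [object] + [object]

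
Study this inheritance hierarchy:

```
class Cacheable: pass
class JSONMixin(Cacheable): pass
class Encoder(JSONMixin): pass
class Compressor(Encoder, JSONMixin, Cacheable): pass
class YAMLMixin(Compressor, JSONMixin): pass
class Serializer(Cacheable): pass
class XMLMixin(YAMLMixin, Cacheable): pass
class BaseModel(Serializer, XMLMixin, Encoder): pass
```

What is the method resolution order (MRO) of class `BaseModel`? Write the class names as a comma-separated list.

L[BaseModel] = BaseModel + merge(L[Serializer], L[XMLMixin], L[Encoder], [Serializer XMLMixin Encoder])
  take Serializer:  [Serializer Cacheable object] + [XMLMixin YAMLMixin Compressor Encoder JSONMixin Cacheable object] + [Encoder JSONMixin Cacheable object] + [Serializer XMLMixin Encoder]
  take XMLMixin:  [Cacheable object] + [XMLMixin YAMLMixin Compressor Encoder JSONMixin Cacheable object] + [Encoder JSONMixin Cacheable object] + [XMLMixin Encoder]
  take YAMLMixin:  [Cacheable object] + [YAMLMixin Compressor Encoder JSONMixin Cacheable object] + [Encoder JSONMixin Cacheable object] + [Encoder]
  take Compressor:  [Cacheable object] + [Compressor Encoder JSONMixin Cacheable object] + [Encoder JSONMixin Cacheable object] + [Encoder]
  take Encoder:  [Cacheable object] + [Encoder JSONMixin Cacheable object] + [Encoder JSONMixin Cacheable object] + [Encoder]
  take JSONMixin:  [Cacheable object] + [JSONMixin Cacheable object] + [JSONMixin Cacheable object]
  take Cacheable:  [Cacheable object] + [Cacheable object] + [Cacheable object]
  take object:  [object] + [object] + [object]

BaseModel, Serializer, XMLMixin, YAMLMixin, Compressor, Encoder, JSONMixin, Cacheable, object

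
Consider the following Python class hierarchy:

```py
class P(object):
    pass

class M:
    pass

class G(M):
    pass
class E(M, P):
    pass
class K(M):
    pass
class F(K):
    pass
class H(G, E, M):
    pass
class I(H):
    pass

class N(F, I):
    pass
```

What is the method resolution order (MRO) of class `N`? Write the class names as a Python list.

L[N] = N + merge(L[F], L[I], [F I])
  take F:  [F K M object] + [I H G E M P object] + [F I]
  take K:  [K M object] + [I H G E M P object] + [I]
  take I:  [M object] + [I H G E M P object] + [I]
  take H:  [M object] + [H G E M P object]
  take G:  [M object] + [G E M P object]
  take E:  [M object] + [E M P object]
  take M:  [M object] + [M P object]
  take P:  [object] + [P object]
  take object:  [object] + [object]

[N, F, K, I, H, G, E, M, P, object]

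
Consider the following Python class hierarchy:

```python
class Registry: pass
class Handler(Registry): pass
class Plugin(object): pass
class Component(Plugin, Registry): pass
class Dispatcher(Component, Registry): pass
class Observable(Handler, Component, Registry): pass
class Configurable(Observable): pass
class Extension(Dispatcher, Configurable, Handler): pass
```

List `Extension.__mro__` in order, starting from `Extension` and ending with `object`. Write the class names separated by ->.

Extension -> Dispatcher -> Configurable -> Observable -> Handler -> Component -> Plugin -> Registry -> object

L[Extension] = Extension + merge(L[Dispatcher], L[Configurable], L[Handler], [Dispatcher Configurable Handler])
  take Dispatcher:  [Dispatcher Component Plugin Registry object] + [Configurable Observable Handler Component Plugin Registry object] + [Handler Registry object] + [Dispatcher Configurable Handler]
  take Configurable:  [Component Plugin Registry object] + [Configurable Observable Handler Component Plugin Registry object] + [Handler Registry object] + [Configurable Handler]
  take Observable:  [Component Plugin Registry object] + [Observable Handler Component Plugin Registry object] + [Handler Registry object] + [Handler]
  take Handler:  [Component Plugin Registry object] + [Handler Component Plugin Registry object] + [Handler Registry object] + [Handler]
  take Component:  [Component Plugin Registry object] + [Component Plugin Registry object] + [Registry object]
  take Plugin:  [Plugin Registry object] + [Plugin Registry object] + [Registry object]
  take Registry:  [Registry object] + [Registry object] + [Registry object]
  take object:  [object] + [object] + [object]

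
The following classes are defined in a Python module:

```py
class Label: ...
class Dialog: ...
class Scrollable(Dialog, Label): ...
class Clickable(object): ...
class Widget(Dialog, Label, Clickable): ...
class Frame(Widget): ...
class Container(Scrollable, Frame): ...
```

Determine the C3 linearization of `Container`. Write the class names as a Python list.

L[Container] = Container + merge(L[Scrollable], L[Frame], [Scrollable Frame])
  take Scrollable:  [Scrollable Dialog Label object] + [Frame Widget Dialog Label Clickable object] + [Scrollable Frame]
  take Frame:  [Dialog Label object] + [Frame Widget Dialog Label Clickable object] + [Frame]
  take Widget:  [Dialog Label object] + [Widget Dialog Label Clickable object]
  take Dialog:  [Dialog Label object] + [Dialog Label Clickable object]
  take Label:  [Label object] + [Label Clickable object]
  take Clickable:  [object] + [Clickable object]
  take object:  [object] + [object]

[Container, Scrollable, Frame, Widget, Dialog, Label, Clickable, object]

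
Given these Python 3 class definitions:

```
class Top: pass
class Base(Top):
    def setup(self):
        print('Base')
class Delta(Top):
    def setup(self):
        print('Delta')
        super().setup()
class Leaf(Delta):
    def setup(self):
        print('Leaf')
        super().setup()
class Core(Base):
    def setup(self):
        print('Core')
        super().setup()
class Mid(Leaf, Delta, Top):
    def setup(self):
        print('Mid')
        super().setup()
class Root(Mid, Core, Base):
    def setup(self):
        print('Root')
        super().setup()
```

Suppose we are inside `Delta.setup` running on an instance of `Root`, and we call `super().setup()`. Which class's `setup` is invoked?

Core

L[Root] = Root + merge(L[Mid], L[Core], L[Base], [Mid Core Base])
  take Mid:  [Mid Leaf Delta Top object] + [Core Base Top object] + [Base Top object] + [Mid Core Base]
  take Leaf:  [Leaf Delta Top object] + [Core Base Top object] + [Base Top object] + [Core Base]
  take Delta:  [Delta Top object] + [Core Base Top object] + [Base Top object] + [Core Base]
  take Core:  [Top object] + [Core Base Top object] + [Base Top object] + [Core Base]
  take Base:  [Top object] + [Base Top object] + [Base Top object] + [Base]
  take Top:  [Top object] + [Top object] + [Top object]
  take object:  [object] + [object] + [object]
MRO: Root Mid Leaf Delta Core Base Top object
super() in Delta.setup on a Root instance goes to the class after Delta in Root's MRO: Core.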